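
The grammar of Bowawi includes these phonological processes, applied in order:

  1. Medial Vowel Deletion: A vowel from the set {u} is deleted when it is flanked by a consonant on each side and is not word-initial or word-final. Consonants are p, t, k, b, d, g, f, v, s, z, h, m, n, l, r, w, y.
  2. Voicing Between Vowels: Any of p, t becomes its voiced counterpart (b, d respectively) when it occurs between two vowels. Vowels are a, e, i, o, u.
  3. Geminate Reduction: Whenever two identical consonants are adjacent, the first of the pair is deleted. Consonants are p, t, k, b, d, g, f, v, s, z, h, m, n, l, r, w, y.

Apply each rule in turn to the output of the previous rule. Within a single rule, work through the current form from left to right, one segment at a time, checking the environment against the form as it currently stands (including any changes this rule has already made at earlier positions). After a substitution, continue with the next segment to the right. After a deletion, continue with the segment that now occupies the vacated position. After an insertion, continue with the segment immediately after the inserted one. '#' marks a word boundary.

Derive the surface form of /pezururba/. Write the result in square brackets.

[pezrba]

1 Medial Vowel Deletion: [pezururba] → [pezrrba]
2 Voicing Between Vowels: no change — [pezrrba]
3 Geminate Reduction: [pezrrba] → [pezrba]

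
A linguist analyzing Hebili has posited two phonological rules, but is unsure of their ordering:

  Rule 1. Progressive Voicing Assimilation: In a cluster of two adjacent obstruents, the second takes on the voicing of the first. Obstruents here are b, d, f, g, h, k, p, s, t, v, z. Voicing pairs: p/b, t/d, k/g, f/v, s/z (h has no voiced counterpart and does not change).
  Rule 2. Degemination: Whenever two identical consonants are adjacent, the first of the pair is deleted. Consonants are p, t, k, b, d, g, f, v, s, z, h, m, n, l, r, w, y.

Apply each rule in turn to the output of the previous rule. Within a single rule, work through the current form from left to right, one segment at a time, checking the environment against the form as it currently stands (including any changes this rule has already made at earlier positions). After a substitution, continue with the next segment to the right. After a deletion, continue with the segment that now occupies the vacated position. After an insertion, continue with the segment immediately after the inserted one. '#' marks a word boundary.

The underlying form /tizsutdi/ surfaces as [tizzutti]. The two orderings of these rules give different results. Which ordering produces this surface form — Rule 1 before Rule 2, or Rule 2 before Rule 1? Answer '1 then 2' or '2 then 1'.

2 then 1

Order 1 then 2:
  1 Progressive Voicing Assimilation: [tizsutdi] → [tizzutti]
  2 Degemination: [tizzutti] → [tizuti]
  result: [tizuti]
Order 2 then 1:
  2 Degemination: no change — [tizsutdi]
  1 Progressive Voicing Assimilation: [tizsutdi] → [tizzutti]
  result: [tizzutti]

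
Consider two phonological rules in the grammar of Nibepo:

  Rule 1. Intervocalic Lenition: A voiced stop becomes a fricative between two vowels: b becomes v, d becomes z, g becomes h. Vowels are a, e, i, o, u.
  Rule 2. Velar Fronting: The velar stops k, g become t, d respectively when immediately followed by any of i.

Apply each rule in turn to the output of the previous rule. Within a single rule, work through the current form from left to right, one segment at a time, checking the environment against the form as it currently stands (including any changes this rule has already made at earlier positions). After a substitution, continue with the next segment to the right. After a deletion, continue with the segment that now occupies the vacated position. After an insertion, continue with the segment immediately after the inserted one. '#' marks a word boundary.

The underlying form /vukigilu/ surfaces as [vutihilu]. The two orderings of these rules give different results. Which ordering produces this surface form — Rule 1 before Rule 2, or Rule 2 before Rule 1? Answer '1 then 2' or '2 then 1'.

1 then 2

Order 1 then 2:
  1 Intervocalic Lenition: [vukigilu] → [vukihilu]
  2 Velar Fronting: [vukihilu] → [vutihilu]
  result: [vutihilu]
Order 2 then 1:
  2 Velar Fronting: [vukigilu] → [vutidilu]
  1 Intervocalic Lenition: [vutidilu] → [vutizilu]
  result: [vutizilu]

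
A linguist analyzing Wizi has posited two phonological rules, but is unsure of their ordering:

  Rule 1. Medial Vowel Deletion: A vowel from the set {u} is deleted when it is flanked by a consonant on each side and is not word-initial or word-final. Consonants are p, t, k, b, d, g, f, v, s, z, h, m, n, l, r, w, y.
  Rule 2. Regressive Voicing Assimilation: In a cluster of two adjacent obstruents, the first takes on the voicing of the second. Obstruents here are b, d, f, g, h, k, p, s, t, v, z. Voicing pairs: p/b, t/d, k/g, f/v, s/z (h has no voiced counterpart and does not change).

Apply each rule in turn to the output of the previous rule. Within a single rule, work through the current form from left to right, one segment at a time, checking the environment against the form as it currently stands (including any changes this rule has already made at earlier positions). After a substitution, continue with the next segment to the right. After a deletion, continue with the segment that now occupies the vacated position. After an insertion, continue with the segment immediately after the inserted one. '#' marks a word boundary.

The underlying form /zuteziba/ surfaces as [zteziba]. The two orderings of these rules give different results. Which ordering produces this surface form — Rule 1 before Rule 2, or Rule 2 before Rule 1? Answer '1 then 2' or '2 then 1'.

Order 1 then 2:
  1 Medial Vowel Deletion: [zuteziba] → [zteziba]
  2 Regressive Voicing Assimilation: [zteziba] → [steziba]
  result: [steziba]
Order 2 then 1:
  2 Regressive Voicing Assimilation: no change — [zuteziba]
  1 Medial Vowel Deletion: [zuteziba] → [zteziba]
  result: [zteziba]

2 then 1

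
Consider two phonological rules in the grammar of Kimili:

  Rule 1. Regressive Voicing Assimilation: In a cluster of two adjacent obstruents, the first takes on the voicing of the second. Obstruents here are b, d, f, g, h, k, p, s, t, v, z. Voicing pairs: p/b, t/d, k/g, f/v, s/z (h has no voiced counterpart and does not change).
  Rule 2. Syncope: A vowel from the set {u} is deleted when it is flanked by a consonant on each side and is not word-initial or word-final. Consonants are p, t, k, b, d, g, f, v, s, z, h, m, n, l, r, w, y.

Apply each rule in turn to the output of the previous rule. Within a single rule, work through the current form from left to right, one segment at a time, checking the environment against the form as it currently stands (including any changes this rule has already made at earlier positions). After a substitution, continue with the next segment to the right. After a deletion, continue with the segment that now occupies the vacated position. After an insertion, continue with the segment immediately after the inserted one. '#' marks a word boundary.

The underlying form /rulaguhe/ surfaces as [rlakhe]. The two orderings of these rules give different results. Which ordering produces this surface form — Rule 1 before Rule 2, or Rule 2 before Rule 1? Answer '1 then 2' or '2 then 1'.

2 then 1

Order 1 then 2:
  1 Regressive Voicing Assimilation: no change — [rulaguhe]
  2 Syncope: [rulaguhe] → [rlaghe]
  result: [rlaghe]
Order 2 then 1:
  2 Syncope: [rulaguhe] → [rlaghe]
  1 Regressive Voicing Assimilation: [rlaghe] → [rlakhe]
  result: [rlakhe]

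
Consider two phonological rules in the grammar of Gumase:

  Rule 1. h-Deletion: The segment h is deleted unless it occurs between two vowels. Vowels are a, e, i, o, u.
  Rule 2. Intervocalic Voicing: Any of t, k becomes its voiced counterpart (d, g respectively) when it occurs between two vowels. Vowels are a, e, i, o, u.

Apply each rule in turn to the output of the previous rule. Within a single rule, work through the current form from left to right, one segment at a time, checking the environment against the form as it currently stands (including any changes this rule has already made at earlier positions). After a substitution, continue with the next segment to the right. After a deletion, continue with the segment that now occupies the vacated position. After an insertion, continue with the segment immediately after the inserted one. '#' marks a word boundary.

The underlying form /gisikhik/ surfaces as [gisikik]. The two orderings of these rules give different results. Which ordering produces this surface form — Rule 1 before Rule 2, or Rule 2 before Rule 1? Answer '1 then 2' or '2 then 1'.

Order 1 then 2:
  1 h-Deletion: [gisikhik] → [gisikik]
  2 Intervocalic Voicing: [gisikik] → [gisigik]
  result: [gisigik]
Order 2 then 1:
  2 Intervocalic Voicing: no change — [gisikhik]
  1 h-Deletion: [gisikhik] → [gisikik]
  result: [gisikik]

2 then 1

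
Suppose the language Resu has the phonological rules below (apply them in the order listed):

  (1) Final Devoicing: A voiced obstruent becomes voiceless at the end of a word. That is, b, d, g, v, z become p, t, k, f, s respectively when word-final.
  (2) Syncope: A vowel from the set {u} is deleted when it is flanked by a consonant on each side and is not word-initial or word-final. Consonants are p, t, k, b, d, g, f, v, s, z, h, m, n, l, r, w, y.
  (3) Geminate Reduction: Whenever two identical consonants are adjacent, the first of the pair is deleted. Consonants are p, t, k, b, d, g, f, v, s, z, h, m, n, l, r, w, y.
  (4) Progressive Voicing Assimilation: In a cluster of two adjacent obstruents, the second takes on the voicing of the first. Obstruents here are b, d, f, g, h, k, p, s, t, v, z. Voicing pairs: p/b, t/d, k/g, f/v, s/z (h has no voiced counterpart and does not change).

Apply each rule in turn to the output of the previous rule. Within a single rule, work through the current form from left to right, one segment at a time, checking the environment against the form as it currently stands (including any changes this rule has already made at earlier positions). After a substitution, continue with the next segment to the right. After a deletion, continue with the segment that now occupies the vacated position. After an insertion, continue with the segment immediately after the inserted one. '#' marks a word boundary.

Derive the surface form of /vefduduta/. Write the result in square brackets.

[veftta]

(1) Final Devoicing: no change — [vefduduta]
(2) Syncope: [vefduduta] → [vefddta]
(3) Geminate Reduction: [vefddta] → [vefdta]
(4) Progressive Voicing Assimilation: [vefdta] → [veftta]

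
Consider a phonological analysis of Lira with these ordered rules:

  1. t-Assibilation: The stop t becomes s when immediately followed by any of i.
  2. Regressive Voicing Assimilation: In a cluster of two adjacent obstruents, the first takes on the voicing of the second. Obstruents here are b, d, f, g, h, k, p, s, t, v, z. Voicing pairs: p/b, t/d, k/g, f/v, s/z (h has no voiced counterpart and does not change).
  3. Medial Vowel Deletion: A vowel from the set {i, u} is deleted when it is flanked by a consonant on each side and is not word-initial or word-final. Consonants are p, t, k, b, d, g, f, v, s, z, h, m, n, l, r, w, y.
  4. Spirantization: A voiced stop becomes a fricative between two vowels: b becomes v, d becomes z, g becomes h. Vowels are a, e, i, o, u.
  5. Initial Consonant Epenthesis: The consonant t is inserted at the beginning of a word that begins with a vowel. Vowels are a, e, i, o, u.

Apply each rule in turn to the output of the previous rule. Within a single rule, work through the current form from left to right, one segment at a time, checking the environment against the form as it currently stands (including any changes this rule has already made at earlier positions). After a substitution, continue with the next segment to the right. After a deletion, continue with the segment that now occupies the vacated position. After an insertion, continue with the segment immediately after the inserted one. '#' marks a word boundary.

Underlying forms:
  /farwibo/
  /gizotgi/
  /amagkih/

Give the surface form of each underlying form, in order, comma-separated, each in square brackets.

[farwbo], [gzodgi], [tamakkh]

/farwibo/:
  1 t-Assibilation: no change — [farwibo]
  2 Regressive Voicing Assimilation: no change — [farwibo]
  3 Medial Vowel Deletion: [farwibo] → [farwbo]
  4 Spirantization: no change — [farwbo]
  5 Initial Consonant Epenthesis: no change — [farwbo]
/gizotgi/:
  1 t-Assibilation: no change — [gizotgi]
  2 Regressive Voicing Assimilation: [gizotgi] → [gizodgi]
  3 Medial Vowel Deletion: [gizodgi] → [gzodgi]
  4 Spirantization: no change — [gzodgi]
  5 Initial Consonant Epenthesis: no change — [gzodgi]
/amagkih/:
  1 t-Assibilation: no change — [amagkih]
  2 Regressive Voicing Assimilation: [amagkih] → [amakkih]
  3 Medial Vowel Deletion: [amakkih] → [amakkh]
  4 Spirantization: no change — [amakkh]
  5 Initial Consonant Epenthesis: [amakkh] → [tamakkh]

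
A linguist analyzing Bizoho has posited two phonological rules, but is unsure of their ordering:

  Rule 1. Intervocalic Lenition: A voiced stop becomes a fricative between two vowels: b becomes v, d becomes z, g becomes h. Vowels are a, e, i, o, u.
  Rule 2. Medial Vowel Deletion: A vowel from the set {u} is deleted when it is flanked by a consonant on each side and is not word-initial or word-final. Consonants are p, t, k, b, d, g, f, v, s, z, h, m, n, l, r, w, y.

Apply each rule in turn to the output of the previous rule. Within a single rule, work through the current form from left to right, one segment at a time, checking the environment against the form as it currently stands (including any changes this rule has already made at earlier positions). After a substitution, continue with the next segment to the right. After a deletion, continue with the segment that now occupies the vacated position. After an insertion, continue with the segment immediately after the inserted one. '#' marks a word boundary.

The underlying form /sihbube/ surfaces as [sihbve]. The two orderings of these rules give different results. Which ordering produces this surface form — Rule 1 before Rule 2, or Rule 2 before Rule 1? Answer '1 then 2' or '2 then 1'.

1 then 2

Order 1 then 2:
  1 Intervocalic Lenition: [sihbube] → [sihbuve]
  2 Medial Vowel Deletion: [sihbuve] → [sihbve]
  result: [sihbve]
Order 2 then 1:
  2 Medial Vowel Deletion: [sihbube] → [sihbbe]
  1 Intervocalic Lenition: no change — [sihbbe]
  result: [sihbbe]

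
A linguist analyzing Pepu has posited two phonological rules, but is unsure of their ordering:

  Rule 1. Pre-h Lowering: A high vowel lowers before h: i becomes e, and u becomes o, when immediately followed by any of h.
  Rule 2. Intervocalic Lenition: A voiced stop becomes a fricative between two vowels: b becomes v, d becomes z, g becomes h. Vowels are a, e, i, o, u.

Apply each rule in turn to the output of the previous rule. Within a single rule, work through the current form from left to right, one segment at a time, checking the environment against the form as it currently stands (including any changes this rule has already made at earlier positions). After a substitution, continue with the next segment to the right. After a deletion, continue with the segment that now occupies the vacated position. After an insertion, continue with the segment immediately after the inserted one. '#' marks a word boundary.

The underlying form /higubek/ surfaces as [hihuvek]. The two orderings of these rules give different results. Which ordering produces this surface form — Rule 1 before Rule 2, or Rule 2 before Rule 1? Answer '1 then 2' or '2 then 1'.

1 then 2

Order 1 then 2:
  1 Pre-h Lowering: no change — [higubek]
  2 Intervocalic Lenition: [higubek] → [hihuvek]
  result: [hihuvek]
Order 2 then 1:
  2 Intervocalic Lenition: [higubek] → [hihuvek]
  1 Pre-h Lowering: [hihuvek] → [hehuvek]
  result: [hehuvek]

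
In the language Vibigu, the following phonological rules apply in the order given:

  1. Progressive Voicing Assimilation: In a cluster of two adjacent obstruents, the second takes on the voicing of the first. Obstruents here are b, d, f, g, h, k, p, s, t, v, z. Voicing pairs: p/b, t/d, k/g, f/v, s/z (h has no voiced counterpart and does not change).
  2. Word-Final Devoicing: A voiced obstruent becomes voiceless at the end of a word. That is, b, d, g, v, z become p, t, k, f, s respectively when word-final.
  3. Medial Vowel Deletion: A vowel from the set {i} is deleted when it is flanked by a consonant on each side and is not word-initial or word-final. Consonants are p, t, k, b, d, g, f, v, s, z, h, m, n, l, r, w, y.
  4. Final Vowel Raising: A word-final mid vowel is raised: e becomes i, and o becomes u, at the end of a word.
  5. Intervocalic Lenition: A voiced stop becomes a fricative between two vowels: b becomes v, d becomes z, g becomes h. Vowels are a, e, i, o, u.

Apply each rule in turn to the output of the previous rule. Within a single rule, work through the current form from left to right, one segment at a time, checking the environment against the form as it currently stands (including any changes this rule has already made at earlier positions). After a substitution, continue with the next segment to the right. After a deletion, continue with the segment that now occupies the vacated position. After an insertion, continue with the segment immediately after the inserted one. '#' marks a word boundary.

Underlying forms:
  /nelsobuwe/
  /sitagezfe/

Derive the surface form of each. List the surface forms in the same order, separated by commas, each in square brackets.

/nelsobuwe/:
  1 Progressive Voicing Assimilation: no change — [nelsobuwe]
  2 Word-Final Devoicing: no change — [nelsobuwe]
  3 Medial Vowel Deletion: no change — [nelsobuwe]
  4 Final Vowel Raising: [nelsobuwe] → [nelsobuwi]
  5 Intervocalic Lenition: [nelsobuwi] → [nelsovuwi]
/sitagezfe/:
  1 Progressive Voicing Assimilation: [sitagezfe] → [sitagezve]
  2 Word-Final Devoicing: no change — [sitagezve]
  3 Medial Vowel Deletion: [sitagezve] → [stagezve]
  4 Final Vowel Raising: [stagezve] → [stagezvi]
  5 Intervocalic Lenition: [stagezvi] → [stahezvi]

[nelsovuwi], [stahezvi]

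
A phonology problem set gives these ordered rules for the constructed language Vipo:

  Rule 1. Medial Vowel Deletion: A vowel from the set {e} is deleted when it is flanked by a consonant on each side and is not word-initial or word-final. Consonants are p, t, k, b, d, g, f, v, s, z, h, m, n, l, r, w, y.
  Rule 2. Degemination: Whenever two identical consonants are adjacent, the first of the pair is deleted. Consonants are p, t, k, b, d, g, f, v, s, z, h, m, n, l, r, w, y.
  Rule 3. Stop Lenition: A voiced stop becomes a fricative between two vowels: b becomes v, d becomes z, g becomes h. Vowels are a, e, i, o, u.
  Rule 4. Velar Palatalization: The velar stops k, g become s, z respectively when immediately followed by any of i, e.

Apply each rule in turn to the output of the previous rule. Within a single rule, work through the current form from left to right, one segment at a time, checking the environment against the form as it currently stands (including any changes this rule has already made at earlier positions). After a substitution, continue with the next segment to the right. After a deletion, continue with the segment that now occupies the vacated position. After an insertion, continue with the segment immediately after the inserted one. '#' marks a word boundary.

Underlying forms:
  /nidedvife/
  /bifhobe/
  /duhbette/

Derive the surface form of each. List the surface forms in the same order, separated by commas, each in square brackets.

[nidvife], [bifhove], [duhbte]

/nidedvife/:
  Rule 1 Medial Vowel Deletion: [nidedvife] → [niddvife]
  Rule 2 Degemination: [niddvife] → [nidvife]
  Rule 3 Stop Lenition: no change — [nidvife]
  Rule 4 Velar Palatalization: no change — [nidvife]
/bifhobe/:
  Rule 1 Medial Vowel Deletion: no change — [bifhobe]
  Rule 2 Degemination: no change — [bifhobe]
  Rule 3 Stop Lenition: [bifhobe] → [bifhove]
  Rule 4 Velar Palatalization: no change — [bifhove]
/duhbette/:
  Rule 1 Medial Vowel Deletion: [duhbette] → [duhbtte]
  Rule 2 Degemination: [duhbtte] → [duhbte]
  Rule 3 Stop Lenition: no change — [duhbte]
  Rule 4 Velar Palatalization: no change — [duhbte]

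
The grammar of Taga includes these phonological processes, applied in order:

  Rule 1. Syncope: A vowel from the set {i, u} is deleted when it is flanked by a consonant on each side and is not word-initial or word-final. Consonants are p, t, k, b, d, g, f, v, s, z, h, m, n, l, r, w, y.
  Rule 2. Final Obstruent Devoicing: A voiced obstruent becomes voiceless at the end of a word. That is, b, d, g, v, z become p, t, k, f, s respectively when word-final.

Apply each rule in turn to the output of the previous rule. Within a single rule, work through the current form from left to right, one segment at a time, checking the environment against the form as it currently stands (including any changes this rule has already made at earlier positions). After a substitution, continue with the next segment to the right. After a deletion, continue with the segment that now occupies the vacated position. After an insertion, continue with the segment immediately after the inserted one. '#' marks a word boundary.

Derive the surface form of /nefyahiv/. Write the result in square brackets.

[nefyahf]

Rule 1 Syncope: [nefyahiv] → [nefyahv]
Rule 2 Final Obstruent Devoicing: [nefyahv] → [nefyahf]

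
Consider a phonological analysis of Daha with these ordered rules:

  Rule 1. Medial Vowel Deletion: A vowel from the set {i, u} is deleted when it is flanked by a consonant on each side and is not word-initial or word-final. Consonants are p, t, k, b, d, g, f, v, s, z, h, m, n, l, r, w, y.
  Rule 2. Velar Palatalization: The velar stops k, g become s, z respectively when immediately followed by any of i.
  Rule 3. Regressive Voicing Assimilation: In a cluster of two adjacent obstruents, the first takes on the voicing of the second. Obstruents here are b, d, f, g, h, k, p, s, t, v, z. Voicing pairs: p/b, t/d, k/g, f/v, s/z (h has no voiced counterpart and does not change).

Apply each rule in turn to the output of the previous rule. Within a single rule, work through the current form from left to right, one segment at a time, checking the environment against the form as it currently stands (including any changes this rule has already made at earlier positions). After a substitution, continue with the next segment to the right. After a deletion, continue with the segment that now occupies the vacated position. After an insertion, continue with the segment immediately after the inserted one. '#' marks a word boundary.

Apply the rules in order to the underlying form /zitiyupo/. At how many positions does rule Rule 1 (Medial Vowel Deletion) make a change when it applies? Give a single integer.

3

Rule 1 Medial Vowel Deletion: [zitiyupo] → [ztypo]
Rule 2 Velar Palatalization: no change — [ztypo]
Rule 3 Regressive Voicing Assimilation: [ztypo] → [stypo]
Rule Rule 1 changed 3 position(s).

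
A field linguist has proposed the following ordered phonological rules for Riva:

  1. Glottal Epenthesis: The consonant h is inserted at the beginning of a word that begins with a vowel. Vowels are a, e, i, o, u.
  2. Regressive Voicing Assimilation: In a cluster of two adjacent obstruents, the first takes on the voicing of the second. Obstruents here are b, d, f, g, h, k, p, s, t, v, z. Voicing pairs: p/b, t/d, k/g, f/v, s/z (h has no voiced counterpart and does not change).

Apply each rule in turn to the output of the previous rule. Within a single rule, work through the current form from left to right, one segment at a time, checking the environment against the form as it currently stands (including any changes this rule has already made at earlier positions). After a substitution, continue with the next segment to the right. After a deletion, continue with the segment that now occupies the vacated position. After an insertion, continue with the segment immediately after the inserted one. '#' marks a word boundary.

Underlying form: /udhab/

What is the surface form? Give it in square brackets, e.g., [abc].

1 Glottal Epenthesis: [udhab] → [hudhab]
2 Regressive Voicing Assimilation: [hudhab] → [huthab]

[huthab]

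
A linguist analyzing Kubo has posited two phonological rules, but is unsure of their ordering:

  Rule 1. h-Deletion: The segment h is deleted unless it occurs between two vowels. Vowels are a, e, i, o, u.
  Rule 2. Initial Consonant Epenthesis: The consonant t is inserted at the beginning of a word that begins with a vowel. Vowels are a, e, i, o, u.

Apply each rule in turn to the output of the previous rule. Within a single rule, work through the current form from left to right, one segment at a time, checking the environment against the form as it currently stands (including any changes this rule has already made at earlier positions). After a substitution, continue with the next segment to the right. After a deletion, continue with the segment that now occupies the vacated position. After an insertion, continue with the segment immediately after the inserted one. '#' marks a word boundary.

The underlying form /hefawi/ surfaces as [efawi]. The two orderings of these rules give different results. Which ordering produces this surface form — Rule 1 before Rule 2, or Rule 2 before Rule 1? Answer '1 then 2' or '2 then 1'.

Order 1 then 2:
  1 h-Deletion: [hefawi] → [efawi]
  2 Initial Consonant Epenthesis: [efawi] → [tefawi]
  result: [tefawi]
Order 2 then 1:
  2 Initial Consonant Epenthesis: no change — [hefawi]
  1 h-Deletion: [hefawi] → [efawi]
  result: [efawi]

2 then 1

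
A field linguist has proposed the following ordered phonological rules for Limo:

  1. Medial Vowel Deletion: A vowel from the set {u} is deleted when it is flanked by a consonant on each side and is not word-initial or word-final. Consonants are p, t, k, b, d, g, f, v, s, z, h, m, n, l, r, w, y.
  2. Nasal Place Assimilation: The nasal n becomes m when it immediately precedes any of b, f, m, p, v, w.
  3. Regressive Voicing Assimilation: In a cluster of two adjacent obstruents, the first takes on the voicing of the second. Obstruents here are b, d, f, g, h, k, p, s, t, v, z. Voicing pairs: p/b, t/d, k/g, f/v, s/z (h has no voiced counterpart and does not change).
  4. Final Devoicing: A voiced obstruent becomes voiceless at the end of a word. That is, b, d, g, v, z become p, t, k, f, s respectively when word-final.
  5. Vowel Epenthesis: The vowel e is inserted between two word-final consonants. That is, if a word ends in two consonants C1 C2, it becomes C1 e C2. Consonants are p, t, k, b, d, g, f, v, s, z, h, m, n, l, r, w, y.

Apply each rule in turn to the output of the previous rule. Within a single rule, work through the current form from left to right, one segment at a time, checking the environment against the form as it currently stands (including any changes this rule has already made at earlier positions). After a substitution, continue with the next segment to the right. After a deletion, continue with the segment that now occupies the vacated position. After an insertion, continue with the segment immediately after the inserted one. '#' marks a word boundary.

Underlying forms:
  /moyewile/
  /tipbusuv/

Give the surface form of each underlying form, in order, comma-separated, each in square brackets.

[moyewile], [tibpzef]

/moyewile/:
  1 Medial Vowel Deletion: no change — [moyewile]
  2 Nasal Place Assimilation: no change — [moyewile]
  3 Regressive Voicing Assimilation: no change — [moyewile]
  4 Final Devoicing: no change — [moyewile]
  5 Vowel Epenthesis: no change — [moyewile]
/tipbusuv/:
  1 Medial Vowel Deletion: [tipbusuv] → [tipbsv]
  2 Nasal Place Assimilation: no change — [tipbsv]
  3 Regressive Voicing Assimilation: [tipbsv] → [tibpzv]
  4 Final Devoicing: [tibpzv] → [tibpzf]
  5 Vowel Epenthesis: [tibpzf] → [tibpzef]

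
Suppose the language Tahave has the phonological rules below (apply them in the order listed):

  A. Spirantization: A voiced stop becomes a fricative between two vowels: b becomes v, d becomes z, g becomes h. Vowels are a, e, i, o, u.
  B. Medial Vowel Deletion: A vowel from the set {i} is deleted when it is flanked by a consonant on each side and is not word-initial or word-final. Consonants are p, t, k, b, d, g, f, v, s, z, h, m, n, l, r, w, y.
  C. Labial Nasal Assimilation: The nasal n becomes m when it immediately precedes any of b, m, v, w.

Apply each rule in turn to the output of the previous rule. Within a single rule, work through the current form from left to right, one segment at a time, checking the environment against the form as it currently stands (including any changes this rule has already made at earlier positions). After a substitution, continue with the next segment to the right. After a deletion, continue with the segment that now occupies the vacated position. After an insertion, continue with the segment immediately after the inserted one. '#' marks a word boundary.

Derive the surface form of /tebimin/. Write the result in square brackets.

A Spirantization: [tebimin] → [tevimin]
B Medial Vowel Deletion: [tevimin] → [tevmn]
C Labial Nasal Assimilation: no change — [tevmn]

[tevmn]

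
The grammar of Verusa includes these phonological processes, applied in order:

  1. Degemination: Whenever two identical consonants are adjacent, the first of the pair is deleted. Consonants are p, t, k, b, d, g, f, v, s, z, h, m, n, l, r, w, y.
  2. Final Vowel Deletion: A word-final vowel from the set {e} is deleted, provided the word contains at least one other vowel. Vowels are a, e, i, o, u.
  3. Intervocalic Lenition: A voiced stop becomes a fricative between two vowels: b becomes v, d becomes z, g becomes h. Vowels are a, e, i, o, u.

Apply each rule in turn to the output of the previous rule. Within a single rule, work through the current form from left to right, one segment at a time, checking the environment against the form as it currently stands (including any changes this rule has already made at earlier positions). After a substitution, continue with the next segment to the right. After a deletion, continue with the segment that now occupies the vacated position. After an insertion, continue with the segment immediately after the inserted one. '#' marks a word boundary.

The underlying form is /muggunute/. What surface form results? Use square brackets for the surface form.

[muhunut]

1 Degemination: [muggunute] → [mugunute]
2 Final Vowel Deletion: [mugunute] → [mugunut]
3 Intervocalic Lenition: [mugunut] → [muhunut]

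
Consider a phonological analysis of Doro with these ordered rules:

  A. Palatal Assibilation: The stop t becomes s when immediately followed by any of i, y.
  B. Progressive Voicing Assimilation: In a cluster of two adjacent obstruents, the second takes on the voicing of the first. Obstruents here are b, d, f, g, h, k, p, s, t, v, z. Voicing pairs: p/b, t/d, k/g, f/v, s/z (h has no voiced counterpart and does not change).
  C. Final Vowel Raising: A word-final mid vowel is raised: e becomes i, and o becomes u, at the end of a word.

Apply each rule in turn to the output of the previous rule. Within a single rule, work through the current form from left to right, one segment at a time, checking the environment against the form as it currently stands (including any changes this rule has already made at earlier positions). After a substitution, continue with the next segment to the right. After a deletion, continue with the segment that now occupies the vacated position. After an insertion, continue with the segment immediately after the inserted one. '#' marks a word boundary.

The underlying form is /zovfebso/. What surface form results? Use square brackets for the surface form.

[zovvebzu]

A Palatal Assibilation: no change — [zovfebso]
B Progressive Voicing Assimilation: [zovfebso] → [zovvebzo]
C Final Vowel Raising: [zovvebzo] → [zovvebzu]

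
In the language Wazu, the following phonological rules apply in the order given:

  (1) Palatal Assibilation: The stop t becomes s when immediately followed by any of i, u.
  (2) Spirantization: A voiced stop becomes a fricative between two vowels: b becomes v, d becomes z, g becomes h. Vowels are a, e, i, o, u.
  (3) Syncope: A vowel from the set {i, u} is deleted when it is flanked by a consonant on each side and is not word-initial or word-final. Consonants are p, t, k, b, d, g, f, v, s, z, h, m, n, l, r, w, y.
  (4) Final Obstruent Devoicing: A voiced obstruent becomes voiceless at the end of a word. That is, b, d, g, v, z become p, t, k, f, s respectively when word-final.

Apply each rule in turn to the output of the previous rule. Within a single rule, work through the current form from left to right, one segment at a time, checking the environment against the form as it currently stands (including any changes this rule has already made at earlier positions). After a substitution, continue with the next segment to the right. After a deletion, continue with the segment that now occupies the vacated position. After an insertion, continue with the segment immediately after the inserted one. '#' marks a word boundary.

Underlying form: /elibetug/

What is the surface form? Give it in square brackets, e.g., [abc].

[elvesk]

(1) Palatal Assibilation: [elibetug] → [elibesug]
(2) Spirantization: [elibesug] → [elivesug]
(3) Syncope: [elivesug] → [elvesg]
(4) Final Obstruent Devoicing: [elvesg] → [elvesk]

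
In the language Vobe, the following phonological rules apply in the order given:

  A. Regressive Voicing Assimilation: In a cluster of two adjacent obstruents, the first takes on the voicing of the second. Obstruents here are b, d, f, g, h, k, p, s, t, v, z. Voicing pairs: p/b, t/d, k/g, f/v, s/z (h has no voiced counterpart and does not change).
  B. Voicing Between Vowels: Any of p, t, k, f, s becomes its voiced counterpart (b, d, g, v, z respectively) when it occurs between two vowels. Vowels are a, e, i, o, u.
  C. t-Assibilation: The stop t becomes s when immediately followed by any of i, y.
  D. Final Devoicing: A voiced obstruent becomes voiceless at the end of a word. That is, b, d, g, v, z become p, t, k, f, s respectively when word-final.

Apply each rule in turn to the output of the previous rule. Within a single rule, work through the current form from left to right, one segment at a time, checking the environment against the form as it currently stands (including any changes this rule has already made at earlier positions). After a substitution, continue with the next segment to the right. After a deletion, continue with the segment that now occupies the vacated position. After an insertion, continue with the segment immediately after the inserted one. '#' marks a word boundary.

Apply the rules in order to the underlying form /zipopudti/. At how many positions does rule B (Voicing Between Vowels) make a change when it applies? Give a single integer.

2

A Regressive Voicing Assimilation: [zipopudti] → [zipoputti]
B Voicing Between Vowels: [zipoputti] → [zibobutti]
C t-Assibilation: [zibobutti] → [zibobutsi]
D Final Devoicing: no change — [zibobutsi]
Rule B changed 2 position(s).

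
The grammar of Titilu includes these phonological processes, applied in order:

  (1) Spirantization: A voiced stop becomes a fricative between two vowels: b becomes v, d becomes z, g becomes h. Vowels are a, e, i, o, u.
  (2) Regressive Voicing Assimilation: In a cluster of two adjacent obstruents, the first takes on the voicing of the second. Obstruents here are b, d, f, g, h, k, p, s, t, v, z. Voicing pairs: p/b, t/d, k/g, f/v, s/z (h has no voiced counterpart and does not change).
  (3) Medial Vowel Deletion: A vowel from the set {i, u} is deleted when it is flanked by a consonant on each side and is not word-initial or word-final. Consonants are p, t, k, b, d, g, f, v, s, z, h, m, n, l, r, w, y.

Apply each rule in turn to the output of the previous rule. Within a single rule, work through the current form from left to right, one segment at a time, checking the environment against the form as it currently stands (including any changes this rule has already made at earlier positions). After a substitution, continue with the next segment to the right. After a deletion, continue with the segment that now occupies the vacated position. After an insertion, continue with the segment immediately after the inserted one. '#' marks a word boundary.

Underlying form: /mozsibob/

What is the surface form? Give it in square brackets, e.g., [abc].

(1) Spirantization: [mozsibob] → [mozsivob]
(2) Regressive Voicing Assimilation: [mozsivob] → [mossivob]
(3) Medial Vowel Deletion: [mossivob] → [mossvob]

[mossvob]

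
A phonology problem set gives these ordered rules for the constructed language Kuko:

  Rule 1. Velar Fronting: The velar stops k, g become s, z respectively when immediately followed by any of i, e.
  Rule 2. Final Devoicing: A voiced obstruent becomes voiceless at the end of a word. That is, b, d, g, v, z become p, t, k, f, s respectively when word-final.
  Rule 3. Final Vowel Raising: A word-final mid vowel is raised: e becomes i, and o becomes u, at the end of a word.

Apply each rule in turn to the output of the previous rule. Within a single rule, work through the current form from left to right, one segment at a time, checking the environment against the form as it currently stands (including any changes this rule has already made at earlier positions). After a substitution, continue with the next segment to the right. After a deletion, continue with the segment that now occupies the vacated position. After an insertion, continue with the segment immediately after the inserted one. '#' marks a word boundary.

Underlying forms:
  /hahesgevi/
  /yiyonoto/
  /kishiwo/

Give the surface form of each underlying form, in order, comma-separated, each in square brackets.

/hahesgevi/:
  Rule 1 Velar Fronting: [hahesgevi] → [haheszevi]
  Rule 2 Final Devoicing: no change — [haheszevi]
  Rule 3 Final Vowel Raising: no change — [haheszevi]
/yiyonoto/:
  Rule 1 Velar Fronting: no change — [yiyonoto]
  Rule 2 Final Devoicing: no change — [yiyonoto]
  Rule 3 Final Vowel Raising: [yiyonoto] → [yiyonotu]
/kishiwo/:
  Rule 1 Velar Fronting: [kishiwo] → [sishiwo]
  Rule 2 Final Devoicing: no change — [sishiwo]
  Rule 3 Final Vowel Raising: [sishiwo] → [sishiwu]

[haheszevi], [yiyonotu], [sishiwu]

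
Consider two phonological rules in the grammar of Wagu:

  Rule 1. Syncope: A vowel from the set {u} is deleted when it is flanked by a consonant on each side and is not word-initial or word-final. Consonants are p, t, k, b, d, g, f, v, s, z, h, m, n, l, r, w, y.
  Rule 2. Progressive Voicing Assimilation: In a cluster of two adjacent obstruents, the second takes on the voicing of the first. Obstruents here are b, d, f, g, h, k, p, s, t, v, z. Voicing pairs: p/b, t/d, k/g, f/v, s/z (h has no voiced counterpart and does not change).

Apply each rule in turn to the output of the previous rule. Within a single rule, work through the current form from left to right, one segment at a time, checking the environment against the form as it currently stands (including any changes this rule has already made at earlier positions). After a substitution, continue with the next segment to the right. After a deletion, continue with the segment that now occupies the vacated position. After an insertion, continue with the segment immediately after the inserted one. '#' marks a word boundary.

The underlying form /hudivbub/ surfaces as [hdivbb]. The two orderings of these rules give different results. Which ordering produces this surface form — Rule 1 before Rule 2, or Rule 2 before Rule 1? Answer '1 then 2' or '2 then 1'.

2 then 1

Order 1 then 2:
  1 Syncope: [hudivbub] → [hdivbb]
  2 Progressive Voicing Assimilation: [hdivbb] → [htivbb]
  result: [htivbb]
Order 2 then 1:
  2 Progressive Voicing Assimilation: no change — [hudivbub]
  1 Syncope: [hudivbub] → [hdivbb]
  result: [hdivbb]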